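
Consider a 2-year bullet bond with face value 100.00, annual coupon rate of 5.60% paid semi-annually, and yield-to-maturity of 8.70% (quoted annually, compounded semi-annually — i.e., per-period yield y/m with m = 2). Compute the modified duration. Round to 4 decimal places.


Coupon per period c = face * coupon_rate / m = 2.800000
Periods per year m = 2; per-period yield y/m = 0.043500
Number of cashflows N = 4
Cashflows (t years, CF_t, discount factor 1/(1+y/m)^(m*t), PV):
  t = 0.5000: CF_t = 2.800000, DF = 0.958313, PV = 2.683277
  t = 1.0000: CF_t = 2.800000, DF = 0.918365, PV = 2.571421
  t = 1.5000: CF_t = 2.800000, DF = 0.880081, PV = 2.464227
  t = 2.0000: CF_t = 102.800000, DF = 0.843393, PV = 86.700839
Price P = sum_t PV_t = 94.419764
First compute Macaulay numerator sum_t t * PV_t:
  t * PV_t at t = 0.5000: 1.341639
  t * PV_t at t = 1.0000: 2.571421
  t * PV_t at t = 1.5000: 3.696340
  t * PV_t at t = 2.0000: 173.401678
Macaulay duration D = 181.011078 / 94.419764 = 1.917089
Modified duration = D / (1 + y/m) = 1.917089 / (1 + 0.043500) = 1.837172

Answer: Modified duration = 1.8372


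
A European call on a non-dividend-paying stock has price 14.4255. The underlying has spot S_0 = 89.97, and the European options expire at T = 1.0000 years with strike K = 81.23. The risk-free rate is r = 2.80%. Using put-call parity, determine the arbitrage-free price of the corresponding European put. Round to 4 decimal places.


Answer: Put price = 3.4426

Derivation:
Put-call parity: C - P = S_0 * exp(-qT) - K * exp(-rT).
S_0 * exp(-qT) = 89.9700 * 1.00000000 = 89.97000000
K * exp(-rT) = 81.2300 * 0.97238837 = 78.98710704
P = C - S*exp(-qT) + K*exp(-rT)
P = 14.4255 - 89.97000000 + 78.98710704 = 3.4426


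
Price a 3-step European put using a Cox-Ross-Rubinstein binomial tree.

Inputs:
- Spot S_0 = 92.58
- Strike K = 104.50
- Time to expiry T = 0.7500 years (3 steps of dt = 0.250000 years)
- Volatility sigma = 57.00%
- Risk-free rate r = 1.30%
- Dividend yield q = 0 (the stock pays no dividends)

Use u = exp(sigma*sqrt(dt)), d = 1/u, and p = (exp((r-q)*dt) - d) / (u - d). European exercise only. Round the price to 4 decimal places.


Answer: Price = V(0,0) = 26.0325

Derivation:
dt = T/N = 0.250000
u = exp(sigma*sqrt(dt)) = 1.329762; d = 1/u = 0.752014
p = (exp((r-q)*dt) - d) / (u - d) = 0.434863
Discount per step: exp(-r*dt) = 0.996755
Stock lattice S(k, i) with i counting down-moves:
  k=0: S(0,0) = 92.5800
  k=1: S(1,0) = 123.1094; S(1,1) = 69.6215
  k=2: S(2,0) = 163.7062; S(2,1) = 92.5800; S(2,2) = 52.3563
  k=3: S(3,0) = 217.6902; S(3,1) = 123.1094; S(3,2) = 69.6215; S(3,3) = 39.3727
Terminal payoffs V(N, i) = max(K - S_T, 0):
  V(3,0) = 0.000000; V(3,1) = 0.000000; V(3,2) = 34.878520; V(3,3) = 65.127282
Backward induction: V(k, i) = exp(-r*dt) * [p * V(k+1, i) + (1-p) * V(k+1, i+1)].
  V(2,0) = exp(-r*dt) * [p*0.000000 + (1-p)*0.000000] = 0.000000
  V(2,1) = exp(-r*dt) * [p*0.000000 + (1-p)*34.878520] = 19.647191
  V(2,2) = exp(-r*dt) * [p*34.878520 + (1-p)*65.127282] = 51.804581
  V(1,0) = exp(-r*dt) * [p*0.000000 + (1-p)*19.647191] = 11.067331
  V(1,1) = exp(-r*dt) * [p*19.647191 + (1-p)*51.804581] = 37.697810
  V(0,0) = exp(-r*dt) * [p*11.067331 + (1-p)*37.697810] = 26.032461


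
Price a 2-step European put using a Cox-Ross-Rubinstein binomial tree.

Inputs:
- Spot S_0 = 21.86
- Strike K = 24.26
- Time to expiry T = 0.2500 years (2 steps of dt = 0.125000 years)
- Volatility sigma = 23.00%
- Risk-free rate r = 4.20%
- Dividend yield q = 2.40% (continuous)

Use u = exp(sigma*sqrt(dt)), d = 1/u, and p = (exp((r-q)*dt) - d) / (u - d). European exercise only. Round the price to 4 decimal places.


Answer: Price = V(0,0) = 2.6294

Derivation:
dt = T/N = 0.125000
u = exp(sigma*sqrt(dt)) = 1.084715; d = 1/u = 0.921901
p = (exp((r-q)*dt) - d) / (u - d) = 0.493517
Discount per step: exp(-r*dt) = 0.994764
Stock lattice S(k, i) with i counting down-moves:
  k=0: S(0,0) = 21.8600
  k=1: S(1,0) = 23.7119; S(1,1) = 20.1528
  k=2: S(2,0) = 25.7206; S(2,1) = 21.8600; S(2,2) = 18.5789
Terminal payoffs V(N, i) = max(K - S_T, 0):
  V(2,0) = 0.000000; V(2,1) = 2.400000; V(2,2) = 5.681148
Backward induction: V(k, i) = exp(-r*dt) * [p * V(k+1, i) + (1-p) * V(k+1, i+1)].
  V(1,0) = exp(-r*dt) * [p*0.000000 + (1-p)*2.400000] = 1.209194
  V(1,1) = exp(-r*dt) * [p*2.400000 + (1-p)*5.681148] = 4.040577
  V(0,0) = exp(-r*dt) * [p*1.209194 + (1-p)*4.040577] = 2.629401


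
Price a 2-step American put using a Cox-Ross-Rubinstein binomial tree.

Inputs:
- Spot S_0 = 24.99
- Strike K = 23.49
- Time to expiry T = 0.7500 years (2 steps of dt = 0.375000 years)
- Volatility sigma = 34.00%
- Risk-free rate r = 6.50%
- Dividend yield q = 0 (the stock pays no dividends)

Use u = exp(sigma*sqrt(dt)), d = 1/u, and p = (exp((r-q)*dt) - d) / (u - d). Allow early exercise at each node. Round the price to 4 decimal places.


dt = T/N = 0.375000
u = exp(sigma*sqrt(dt)) = 1.231468; d = 1/u = 0.812039
p = (exp((r-q)*dt) - d) / (u - d) = 0.506964
Discount per step: exp(-r*dt) = 0.975920
Stock lattice S(k, i) with i counting down-moves:
  k=0: S(0,0) = 24.9900
  k=1: S(1,0) = 30.7744; S(1,1) = 20.2929
  k=2: S(2,0) = 37.8976; S(2,1) = 24.9900; S(2,2) = 16.4786
Terminal payoffs V(N, i) = max(K - S_T, 0):
  V(2,0) = 0.000000; V(2,1) = 0.000000; V(2,2) = 7.011401
Backward induction: V(k, i) = exp(-r*dt) * [p * V(k+1, i) + (1-p) * V(k+1, i+1)]; then take max(V_cont, immediate exercise) for American.
  V(1,0) = exp(-r*dt) * [p*0.000000 + (1-p)*0.000000] = 0.000000; exercise = 0.000000; V(1,0) = max -> 0.000000
  V(1,1) = exp(-r*dt) * [p*0.000000 + (1-p)*7.011401] = 3.373628; exercise = 3.197140; V(1,1) = max -> 3.373628
  V(0,0) = exp(-r*dt) * [p*0.000000 + (1-p)*3.373628] = 1.623265; exercise = 0.000000; V(0,0) = max -> 1.623265

Answer: Price = V(0,0) = 1.6233


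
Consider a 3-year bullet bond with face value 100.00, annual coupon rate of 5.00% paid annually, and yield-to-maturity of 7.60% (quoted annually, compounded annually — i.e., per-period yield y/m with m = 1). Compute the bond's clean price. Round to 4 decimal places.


Coupon per period c = face * coupon_rate / m = 5.000000
Periods per year m = 1; per-period yield y/m = 0.076000
Number of cashflows N = 3
Cashflows (t years, CF_t, discount factor 1/(1+y/m)^(m*t), PV):
  t = 1.0000: CF_t = 5.000000, DF = 0.929368, PV = 4.646840
  t = 2.0000: CF_t = 5.000000, DF = 0.863725, PV = 4.318625
  t = 3.0000: CF_t = 105.000000, DF = 0.802718, PV = 84.285426
Price P = sum_t PV_t = 93.250891

Answer: Price = 93.2509


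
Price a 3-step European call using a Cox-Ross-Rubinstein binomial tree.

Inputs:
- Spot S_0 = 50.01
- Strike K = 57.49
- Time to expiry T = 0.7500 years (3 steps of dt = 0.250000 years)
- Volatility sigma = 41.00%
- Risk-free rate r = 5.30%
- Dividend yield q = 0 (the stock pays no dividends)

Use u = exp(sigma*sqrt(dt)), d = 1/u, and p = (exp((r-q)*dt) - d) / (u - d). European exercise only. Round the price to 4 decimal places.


dt = T/N = 0.250000
u = exp(sigma*sqrt(dt)) = 1.227525; d = 1/u = 0.814647
p = (exp((r-q)*dt) - d) / (u - d) = 0.481234
Discount per step: exp(-r*dt) = 0.986837
Stock lattice S(k, i) with i counting down-moves:
  k=0: S(0,0) = 50.0100
  k=1: S(1,0) = 61.3885; S(1,1) = 40.7405
  k=2: S(2,0) = 75.3560; S(2,1) = 50.0100; S(2,2) = 33.1891
  k=3: S(3,0) = 92.5013; S(3,1) = 61.3885; S(3,2) = 40.7405; S(3,3) = 27.0375
Terminal payoffs V(N, i) = max(S_T - K, 0):
  V(3,0) = 35.011327; V(3,1) = 3.898528; V(3,2) = 0.000000; V(3,3) = 0.000000
Backward induction: V(k, i) = exp(-r*dt) * [p * V(k+1, i) + (1-p) * V(k+1, i+1)].
  V(2,0) = exp(-r*dt) * [p*35.011327 + (1-p)*3.898528] = 18.622676
  V(2,1) = exp(-r*dt) * [p*3.898528 + (1-p)*0.000000] = 1.851410
  V(2,2) = exp(-r*dt) * [p*0.000000 + (1-p)*0.000000] = 0.000000
  V(1,0) = exp(-r*dt) * [p*18.622676 + (1-p)*1.851410] = 9.791712
  V(1,1) = exp(-r*dt) * [p*1.851410 + (1-p)*0.000000] = 0.879234
  V(0,0) = exp(-r*dt) * [p*9.791712 + (1-p)*0.879234] = 5.100195

Answer: Price = V(0,0) = 5.1002


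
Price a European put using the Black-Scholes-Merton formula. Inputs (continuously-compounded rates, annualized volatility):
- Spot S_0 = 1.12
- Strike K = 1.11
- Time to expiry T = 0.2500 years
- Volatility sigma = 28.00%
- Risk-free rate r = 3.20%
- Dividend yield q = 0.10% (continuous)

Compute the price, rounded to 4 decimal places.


d1 = (ln(S/K) + (r - q + 0.5*sigma^2) * T) / (sigma * sqrt(T)) = 0.18941907
d2 = d1 - sigma * sqrt(T) = 0.04941907
exp(-rT) = 0.99203191; exp(-qT) = 0.99975003
P = K * exp(-rT) * N(-d2) - S_0 * exp(-qT) * N(-d1)
N(-d1) = 0.42488219; N(-d2) = 0.48029267
P = 1.1100 * 0.99203191 * 0.48029267 - 1.1200 * 0.99975003 * 0.42488219 = 0.0531

Answer: Price = 0.0531


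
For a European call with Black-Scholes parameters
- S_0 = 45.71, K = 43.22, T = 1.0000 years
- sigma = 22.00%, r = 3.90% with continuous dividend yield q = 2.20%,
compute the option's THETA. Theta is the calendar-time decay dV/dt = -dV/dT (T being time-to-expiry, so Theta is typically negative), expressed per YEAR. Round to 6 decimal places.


d1 = 0.4418806421; d2 = 0.2218806421
phi(d1) = 0.3618347062; exp(-qT) = 0.9782402351; exp(-rT) = 0.9617507091
Theta = -S*exp(-qT)*phi(d1)*sigma/(2*sqrt(T)) - r*K*exp(-rT)*N(d2) + q*S*exp(-qT)*N(d1)
N(d1) = 0.6707122103; N(d2) = 0.5877965998; sqrt(T) = 1.0000000000
Term 1 = -45.7100 * 0.9782402351 * 0.3618347062 * 0.2200 / (2 * 1.0000000000) = -1.7797526519
Term 2 = -0.0390 * 43.2200 * 0.9617507091 * 0.5877965998 = -0.9528816294
Term 3 = 0.0220 * 45.7100 * 0.9782402351 * 0.6707122103 = 0.6598050516
Theta = -1.7797526519 + (-0.9528816294) + (0.6598050516) = -2.072829

Answer: Theta = -2.072829


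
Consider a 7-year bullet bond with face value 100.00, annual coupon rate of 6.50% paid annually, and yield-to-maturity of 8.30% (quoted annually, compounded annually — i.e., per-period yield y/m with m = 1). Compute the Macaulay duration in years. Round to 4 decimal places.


Answer: Macaulay duration = 5.7752 years

Derivation:
Coupon per period c = face * coupon_rate / m = 6.500000
Periods per year m = 1; per-period yield y/m = 0.083000
Number of cashflows N = 7
Cashflows (t years, CF_t, discount factor 1/(1+y/m)^(m*t), PV):
  t = 1.0000: CF_t = 6.500000, DF = 0.923361, PV = 6.001847
  t = 2.0000: CF_t = 6.500000, DF = 0.852596, PV = 5.541871
  t = 3.0000: CF_t = 6.500000, DF = 0.787254, PV = 5.117148
  t = 4.0000: CF_t = 6.500000, DF = 0.726919, PV = 4.724975
  t = 5.0000: CF_t = 6.500000, DF = 0.671209, PV = 4.362858
  t = 6.0000: CF_t = 6.500000, DF = 0.619768, PV = 4.028493
  t = 7.0000: CF_t = 106.500000, DF = 0.572270, PV = 60.946730
Price P = sum_t PV_t = 90.723923
Macaulay numerator sum_t t * PV_t:
  t * PV_t at t = 1.0000: 6.001847
  t * PV_t at t = 2.0000: 11.083743
  t * PV_t at t = 3.0000: 15.351444
  t * PV_t at t = 4.0000: 18.899901
  t * PV_t at t = 5.0000: 21.814290
  t * PV_t at t = 6.0000: 24.170958
  t * PV_t at t = 7.0000: 426.627112
Macaulay duration D = (sum_t t * PV_t) / P = 523.949295 / 90.723923 = 5.775205


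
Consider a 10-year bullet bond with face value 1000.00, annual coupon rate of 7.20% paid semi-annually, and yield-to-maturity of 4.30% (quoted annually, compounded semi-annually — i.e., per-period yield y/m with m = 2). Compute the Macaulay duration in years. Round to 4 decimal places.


Answer: Macaulay duration = 7.6002 years

Derivation:
Coupon per period c = face * coupon_rate / m = 36.000000
Periods per year m = 2; per-period yield y/m = 0.021500
Number of cashflows N = 20
Cashflows (t years, CF_t, discount factor 1/(1+y/m)^(m*t), PV):
  t = 0.5000: CF_t = 36.000000, DF = 0.978953, PV = 35.242291
  t = 1.0000: CF_t = 36.000000, DF = 0.958348, PV = 34.500529
  t = 1.5000: CF_t = 36.000000, DF = 0.938177, PV = 33.774380
  t = 2.0000: CF_t = 36.000000, DF = 0.918431, PV = 33.063515
  t = 2.5000: CF_t = 36.000000, DF = 0.899100, PV = 32.367611
  t = 3.0000: CF_t = 36.000000, DF = 0.880177, PV = 31.686354
  t = 3.5000: CF_t = 36.000000, DF = 0.861651, PV = 31.019436
  t = 4.0000: CF_t = 36.000000, DF = 0.843515, PV = 30.366556
  t = 4.5000: CF_t = 36.000000, DF = 0.825762, PV = 29.727416
  t = 5.0000: CF_t = 36.000000, DF = 0.808381, PV = 29.101729
  t = 5.5000: CF_t = 36.000000, DF = 0.791367, PV = 28.489211
  t = 6.0000: CF_t = 36.000000, DF = 0.774711, PV = 27.889585
  t = 6.5000: CF_t = 36.000000, DF = 0.758405, PV = 27.302579
  t = 7.0000: CF_t = 36.000000, DF = 0.742442, PV = 26.727929
  t = 7.5000: CF_t = 36.000000, DF = 0.726816, PV = 26.165373
  t = 8.0000: CF_t = 36.000000, DF = 0.711518, PV = 25.614658
  t = 8.5000: CF_t = 36.000000, DF = 0.696543, PV = 25.075534
  t = 9.0000: CF_t = 36.000000, DF = 0.681882, PV = 24.547757
  t = 9.5000: CF_t = 36.000000, DF = 0.667530, PV = 24.031089
  t = 10.0000: CF_t = 1036.000000, DF = 0.653480, PV = 677.005717
Price P = sum_t PV_t = 1233.699250
Macaulay numerator sum_t t * PV_t:
  t * PV_t at t = 0.5000: 17.621145
  t * PV_t at t = 1.0000: 34.500529
  t * PV_t at t = 1.5000: 50.661570
  t * PV_t at t = 2.0000: 66.127029
  t * PV_t at t = 2.5000: 80.919027
  t * PV_t at t = 3.0000: 95.059063
  t * PV_t at t = 3.5000: 108.568028
  t * PV_t at t = 4.0000: 121.466222
  t * PV_t at t = 4.5000: 133.773372
  t * PV_t at t = 5.0000: 145.508645
  t * PV_t at t = 5.5000: 156.690660
  t * PV_t at t = 6.0000: 167.337509
  t * PV_t at t = 6.5000: 177.466766
  t * PV_t at t = 7.0000: 187.095502
  t * PV_t at t = 7.5000: 196.240300
  t * PV_t at t = 8.0000: 204.917266
  t * PV_t at t = 8.5000: 213.142041
  t * PV_t at t = 9.0000: 220.929817
  t * PV_t at t = 9.5000: 228.295346
  t * PV_t at t = 10.0000: 6770.057169
Macaulay duration D = (sum_t t * PV_t) / P = 9376.377007 / 1233.699250 = 7.600213


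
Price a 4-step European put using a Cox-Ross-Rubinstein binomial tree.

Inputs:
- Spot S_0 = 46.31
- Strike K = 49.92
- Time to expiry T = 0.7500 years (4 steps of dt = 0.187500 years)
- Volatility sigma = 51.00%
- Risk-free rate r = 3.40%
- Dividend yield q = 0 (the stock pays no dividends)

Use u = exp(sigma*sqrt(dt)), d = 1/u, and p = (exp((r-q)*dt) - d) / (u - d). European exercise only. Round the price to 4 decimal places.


dt = T/N = 0.187500
u = exp(sigma*sqrt(dt)) = 1.247119; d = 1/u = 0.801848
p = (exp((r-q)*dt) - d) / (u - d) = 0.459377
Discount per step: exp(-r*dt) = 0.993645
Stock lattice S(k, i) with i counting down-moves:
  k=0: S(0,0) = 46.3100
  k=1: S(1,0) = 57.7541; S(1,1) = 37.1336
  k=2: S(2,0) = 72.0263; S(2,1) = 46.3100; S(2,2) = 29.7755
  k=3: S(3,0) = 89.8254; S(3,1) = 57.7541; S(3,2) = 37.1336; S(3,3) = 23.8754
  k=4: S(4,0) = 112.0230; S(4,1) = 72.0263; S(4,2) = 46.3100; S(4,3) = 29.7755; S(4,4) = 19.1444
Terminal payoffs V(N, i) = max(K - S_T, 0):
  V(4,0) = 0.000000; V(4,1) = 0.000000; V(4,2) = 3.610000; V(4,3) = 20.144528; V(4,4) = 30.775566
Backward induction: V(k, i) = exp(-r*dt) * [p * V(k+1, i) + (1-p) * V(k+1, i+1)].
  V(3,0) = exp(-r*dt) * [p*0.000000 + (1-p)*0.000000] = 0.000000
  V(3,1) = exp(-r*dt) * [p*0.000000 + (1-p)*3.610000] = 1.939247
  V(3,2) = exp(-r*dt) * [p*3.610000 + (1-p)*20.144528] = 12.469201
  V(3,3) = exp(-r*dt) * [p*20.144528 + (1-p)*30.775566] = 25.727376
  V(2,0) = exp(-r*dt) * [p*0.000000 + (1-p)*1.939247] = 1.041739
  V(2,1) = exp(-r*dt) * [p*1.939247 + (1-p)*12.469201] = 7.583483
  V(2,2) = exp(-r*dt) * [p*12.469201 + (1-p)*25.727376] = 19.512088
  V(1,0) = exp(-r*dt) * [p*1.041739 + (1-p)*7.583483] = 4.549262
  V(1,1) = exp(-r*dt) * [p*7.583483 + (1-p)*19.512088] = 13.943190
  V(0,0) = exp(-r*dt) * [p*4.549262 + (1-p)*13.943190] = 9.566653

Answer: Price = V(0,0) = 9.5667


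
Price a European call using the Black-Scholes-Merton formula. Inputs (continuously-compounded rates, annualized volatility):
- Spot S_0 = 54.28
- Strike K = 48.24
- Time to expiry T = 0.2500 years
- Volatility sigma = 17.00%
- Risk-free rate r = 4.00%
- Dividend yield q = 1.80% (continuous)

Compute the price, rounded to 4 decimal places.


Answer: Price = 6.4171

Derivation:
d1 = (ln(S/K) + (r - q + 0.5*sigma^2) * T) / (sigma * sqrt(T)) = 1.49505627
d2 = d1 - sigma * sqrt(T) = 1.41005627
exp(-rT) = 0.99004983; exp(-qT) = 0.99551011
C = S_0 * exp(-qT) * N(d1) - K * exp(-rT) * N(d2)
N(d1) = 0.93255012; N(d2) = 0.92073847
C = 54.2800 * 0.99551011 * 0.93255012 - 48.2400 * 0.99004983 * 0.92073847 = 6.4171


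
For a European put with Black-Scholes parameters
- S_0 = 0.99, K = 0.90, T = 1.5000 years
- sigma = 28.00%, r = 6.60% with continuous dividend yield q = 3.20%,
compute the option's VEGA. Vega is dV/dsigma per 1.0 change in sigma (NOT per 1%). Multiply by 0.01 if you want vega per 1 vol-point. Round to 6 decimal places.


Answer: Vega = 0.385534

Derivation:
d1 = 0.5981134304; d2 = 0.2551848665
phi(d1) = 0.3336014136; exp(-qT) = 0.9531337871; exp(-rT) = 0.9057427080
Vega = S * exp(-qT) * phi(d1) * sqrt(T) = 0.9900 * 0.9531337871 * 0.3336014136 * 1.2247448714 = 0.385534


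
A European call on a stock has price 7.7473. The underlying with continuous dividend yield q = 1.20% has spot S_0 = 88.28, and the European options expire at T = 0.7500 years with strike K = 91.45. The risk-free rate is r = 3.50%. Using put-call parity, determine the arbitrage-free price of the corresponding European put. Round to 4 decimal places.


Answer: Put price = 9.3389

Derivation:
Put-call parity: C - P = S_0 * exp(-qT) - K * exp(-rT).
S_0 * exp(-qT) = 88.2800 * 0.99104038 = 87.48904464
K * exp(-rT) = 91.4500 * 0.97409154 = 89.08067099
P = C - S*exp(-qT) + K*exp(-rT)
P = 7.7473 - 87.48904464 + 89.08067099 = 9.3389


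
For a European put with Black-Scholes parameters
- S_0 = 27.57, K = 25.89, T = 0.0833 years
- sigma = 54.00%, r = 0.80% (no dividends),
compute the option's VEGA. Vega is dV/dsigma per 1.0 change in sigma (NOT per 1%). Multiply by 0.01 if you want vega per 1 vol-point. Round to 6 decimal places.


Answer: Vega = 2.821393

Derivation:
d1 = 0.4856036175; d2 = 0.3297502249
phi(d1) = 0.3545719577; exp(-qT) = 1.0000000000; exp(-rT) = 0.9993338220
Vega = S * exp(-qT) * phi(d1) * sqrt(T) = 27.5700 * 1.0000000000 * 0.3545719577 * 0.2886173938 = 2.821393


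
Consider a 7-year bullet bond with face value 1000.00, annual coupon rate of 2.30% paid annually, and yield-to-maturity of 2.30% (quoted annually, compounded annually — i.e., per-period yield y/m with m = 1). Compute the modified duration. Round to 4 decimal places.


Coupon per period c = face * coupon_rate / m = 23.000000
Periods per year m = 1; per-period yield y/m = 0.023000
Number of cashflows N = 7
Cashflows (t years, CF_t, discount factor 1/(1+y/m)^(m*t), PV):
  t = 1.0000: CF_t = 23.000000, DF = 0.977517, PV = 22.482893
  t = 2.0000: CF_t = 23.000000, DF = 0.955540, PV = 21.977413
  t = 3.0000: CF_t = 23.000000, DF = 0.934056, PV = 21.483297
  t = 4.0000: CF_t = 23.000000, DF = 0.913056, PV = 21.000290
  t = 5.0000: CF_t = 23.000000, DF = 0.892528, PV = 20.528143
  t = 6.0000: CF_t = 23.000000, DF = 0.872461, PV = 20.066611
  t = 7.0000: CF_t = 1023.000000, DF = 0.852846, PV = 872.461352
Price P = sum_t PV_t = 1000.000000
First compute Macaulay numerator sum_t t * PV_t:
  t * PV_t at t = 1.0000: 22.482893
  t * PV_t at t = 2.0000: 43.954826
  t * PV_t at t = 3.0000: 64.449891
  t * PV_t at t = 4.0000: 84.001162
  t * PV_t at t = 5.0000: 102.640716
  t * PV_t at t = 6.0000: 120.399667
  t * PV_t at t = 7.0000: 6107.229463
Macaulay duration D = 6545.158617 / 1000.000000 = 6.545159
Modified duration = D / (1 + y/m) = 6.545159 / (1 + 0.023000) = 6.398005

Answer: Modified duration = 6.3980


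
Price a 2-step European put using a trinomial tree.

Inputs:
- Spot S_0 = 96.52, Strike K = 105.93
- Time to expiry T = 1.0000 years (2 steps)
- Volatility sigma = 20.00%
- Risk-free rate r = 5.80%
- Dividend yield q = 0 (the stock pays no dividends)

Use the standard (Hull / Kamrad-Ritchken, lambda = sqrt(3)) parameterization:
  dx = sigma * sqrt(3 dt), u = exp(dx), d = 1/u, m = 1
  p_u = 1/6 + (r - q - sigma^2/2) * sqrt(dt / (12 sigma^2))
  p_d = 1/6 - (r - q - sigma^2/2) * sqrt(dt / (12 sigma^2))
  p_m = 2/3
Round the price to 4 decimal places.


dt = T/N = 0.500000; dx = sigma*sqrt(3*dt) = 0.244949
u = exp(dx) = 1.277556; d = 1/u = 0.782744
p_u = 0.205450, p_m = 0.666667, p_d = 0.127883
Discount per step: exp(-r*dt) = 0.971416
Stock lattice S(k, j) with j the centered position index:
  k=0: S(0,+0) = 96.5200
  k=1: S(1,-1) = 75.5505; S(1,+0) = 96.5200; S(1,+1) = 123.3097
  k=2: S(2,-2) = 59.1367; S(2,-1) = 75.5505; S(2,+0) = 96.5200; S(2,+1) = 123.3097; S(2,+2) = 157.5351
Terminal payoffs V(N, j) = max(K - S_T, 0):
  V(2,-2) = 46.793266; V(2,-1) = 30.379503; V(2,+0) = 9.410000; V(2,+1) = 0.000000; V(2,+2) = 0.000000
Backward induction: V(k, j) = exp(-r*dt) * [p_u * V(k+1, j+1) + p_m * V(k+1, j) + p_d * V(k+1, j-1)]
  V(1,-1) = exp(-r*dt) * [p_u*9.410000 + p_m*30.379503 + p_d*46.793266] = 27.365147
  V(1,+0) = exp(-r*dt) * [p_u*0.000000 + p_m*9.410000 + p_d*30.379503] = 9.867996
  V(1,+1) = exp(-r*dt) * [p_u*0.000000 + p_m*0.000000 + p_d*9.410000] = 1.168983
  V(0,+0) = exp(-r*dt) * [p_u*1.168983 + p_m*9.867996 + p_d*27.365147] = 10.023436

Answer: Price = V(0,0) = 10.0234


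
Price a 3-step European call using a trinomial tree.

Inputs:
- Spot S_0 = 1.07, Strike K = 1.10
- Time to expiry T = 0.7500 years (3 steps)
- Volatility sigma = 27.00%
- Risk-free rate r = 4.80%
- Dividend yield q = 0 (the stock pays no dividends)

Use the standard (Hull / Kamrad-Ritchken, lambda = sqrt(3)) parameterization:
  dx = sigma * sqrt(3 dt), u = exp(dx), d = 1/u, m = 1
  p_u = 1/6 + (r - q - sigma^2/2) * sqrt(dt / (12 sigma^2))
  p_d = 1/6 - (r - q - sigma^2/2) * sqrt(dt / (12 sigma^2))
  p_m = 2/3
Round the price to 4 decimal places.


Answer: Price = V(0,0) = 0.0998

Derivation:
dt = T/N = 0.250000; dx = sigma*sqrt(3*dt) = 0.233827
u = exp(dx) = 1.263426; d = 1/u = 0.791499
p_u = 0.172841, p_m = 0.666667, p_d = 0.160492
Discount per step: exp(-r*dt) = 0.988072
Stock lattice S(k, j) with j the centered position index:
  k=0: S(0,+0) = 1.0700
  k=1: S(1,-1) = 0.8469; S(1,+0) = 1.0700; S(1,+1) = 1.3519
  k=2: S(2,-2) = 0.6703; S(2,-1) = 0.8469; S(2,+0) = 1.0700; S(2,+1) = 1.3519; S(2,+2) = 1.7080
  k=3: S(3,-3) = 0.5306; S(3,-2) = 0.6703; S(3,-1) = 0.8469; S(3,+0) = 1.0700; S(3,+1) = 1.3519; S(3,+2) = 1.7080; S(3,+3) = 2.1579
Terminal payoffs V(N, j) = max(S_T - K, 0):
  V(3,-3) = 0.000000; V(3,-2) = 0.000000; V(3,-1) = 0.000000; V(3,+0) = 0.000000; V(3,+1) = 0.251866; V(3,+2) = 0.607982; V(3,+3) = 1.057908
Backward induction: V(k, j) = exp(-r*dt) * [p_u * V(k+1, j+1) + p_m * V(k+1, j) + p_d * V(k+1, j-1)]
  V(2,-2) = exp(-r*dt) * [p_u*0.000000 + p_m*0.000000 + p_d*0.000000] = 0.000000
  V(2,-1) = exp(-r*dt) * [p_u*0.000000 + p_m*0.000000 + p_d*0.000000] = 0.000000
  V(2,+0) = exp(-r*dt) * [p_u*0.251866 + p_m*0.000000 + p_d*0.000000] = 0.043013
  V(2,+1) = exp(-r*dt) * [p_u*0.607982 + p_m*0.251866 + p_d*0.000000] = 0.269738
  V(2,+2) = exp(-r*dt) * [p_u*1.057908 + p_m*0.607982 + p_d*0.251866] = 0.621096
  V(1,-1) = exp(-r*dt) * [p_u*0.043013 + p_m*0.000000 + p_d*0.000000] = 0.007346
  V(1,+0) = exp(-r*dt) * [p_u*0.269738 + p_m*0.043013 + p_d*0.000000] = 0.074399
  V(1,+1) = exp(-r*dt) * [p_u*0.621096 + p_m*0.269738 + p_d*0.043013] = 0.290572
  V(0,+0) = exp(-r*dt) * [p_u*0.290572 + p_m*0.074399 + p_d*0.007346] = 0.099796


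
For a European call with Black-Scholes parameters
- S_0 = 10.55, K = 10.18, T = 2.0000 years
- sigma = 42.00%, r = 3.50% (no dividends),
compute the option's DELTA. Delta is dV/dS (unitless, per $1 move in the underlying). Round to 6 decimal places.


Answer: Delta = 0.682586

Derivation:
d1 = 0.4749414837; d2 = -0.1190282125
phi(d1) = 0.3563922818; exp(-qT) = 1.0000000000; exp(-rT) = 0.9323938199
N(d1) = 0.6825856589
Delta = exp(-qT) * N(d1) = 1.0000000000 * 0.6825856589 = 0.682586


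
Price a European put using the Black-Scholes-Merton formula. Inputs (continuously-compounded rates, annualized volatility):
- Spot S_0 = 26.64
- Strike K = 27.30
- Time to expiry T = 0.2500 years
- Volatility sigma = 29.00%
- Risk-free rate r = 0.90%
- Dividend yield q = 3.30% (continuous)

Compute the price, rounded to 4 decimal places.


d1 = (ln(S/K) + (r - q + 0.5*sigma^2) * T) / (sigma * sqrt(T)) = -0.13765763
d2 = d1 - sigma * sqrt(T) = -0.28265763
exp(-rT) = 0.99775253; exp(-qT) = 0.99178394
P = K * exp(-rT) * N(-d2) - S_0 * exp(-qT) * N(-d1)
N(-d1) = 0.55474450; N(-d2) = 0.61128035
P = 27.3000 * 0.99775253 * 0.61128035 - 26.6400 * 0.99178394 * 0.55474450 = 1.9935

Answer: Price = 1.9935


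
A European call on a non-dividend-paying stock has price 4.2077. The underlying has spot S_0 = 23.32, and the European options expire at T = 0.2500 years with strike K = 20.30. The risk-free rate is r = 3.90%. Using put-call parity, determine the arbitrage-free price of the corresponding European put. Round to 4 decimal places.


Answer: Put price = 0.9907

Derivation:
Put-call parity: C - P = S_0 * exp(-qT) - K * exp(-rT).
S_0 * exp(-qT) = 23.3200 * 1.00000000 = 23.32000000
K * exp(-rT) = 20.3000 * 0.99029738 = 20.10303676
P = C - S*exp(-qT) + K*exp(-rT)
P = 4.2077 - 23.32000000 + 20.10303676 = 0.9907


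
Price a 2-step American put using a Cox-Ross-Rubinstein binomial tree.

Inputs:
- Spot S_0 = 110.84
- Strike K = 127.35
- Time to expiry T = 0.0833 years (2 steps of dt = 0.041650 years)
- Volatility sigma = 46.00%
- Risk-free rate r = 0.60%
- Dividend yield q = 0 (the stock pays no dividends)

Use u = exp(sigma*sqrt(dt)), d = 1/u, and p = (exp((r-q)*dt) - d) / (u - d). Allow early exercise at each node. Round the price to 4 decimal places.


Answer: Price = V(0,0) = 17.9199

Derivation:
dt = T/N = 0.041650
u = exp(sigma*sqrt(dt)) = 1.098426; d = 1/u = 0.910394
p = (exp((r-q)*dt) - d) / (u - d) = 0.477877
Discount per step: exp(-r*dt) = 0.999750
Stock lattice S(k, i) with i counting down-moves:
  k=0: S(0,0) = 110.8400
  k=1: S(1,0) = 121.7495; S(1,1) = 100.9080
  k=2: S(2,0) = 133.7329; S(2,1) = 110.8400; S(2,2) = 91.8660
Terminal payoffs V(N, i) = max(K - S_T, 0):
  V(2,0) = 0.000000; V(2,1) = 16.510000; V(2,2) = 35.483993
Backward induction: V(k, i) = exp(-r*dt) * [p * V(k+1, i) + (1-p) * V(k+1, i+1)]; then take max(V_cont, immediate exercise) for American.
  V(1,0) = exp(-r*dt) * [p*0.000000 + (1-p)*16.510000] = 8.618100; exercise = 5.600452; V(1,0) = max -> 8.618100
  V(1,1) = exp(-r*dt) * [p*16.510000 + (1-p)*35.483993] = 26.410161; exercise = 26.441981; V(1,1) = max -> 26.441981
  V(0,0) = exp(-r*dt) * [p*8.618100 + (1-p)*26.441981] = 17.919883; exercise = 16.510000; V(0,0) = max -> 17.919883


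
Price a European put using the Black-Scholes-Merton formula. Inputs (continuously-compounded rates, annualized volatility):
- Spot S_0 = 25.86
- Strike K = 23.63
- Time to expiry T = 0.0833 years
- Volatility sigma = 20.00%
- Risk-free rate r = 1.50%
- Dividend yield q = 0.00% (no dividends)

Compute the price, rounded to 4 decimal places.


d1 = (ln(S/K) + (r - q + 0.5*sigma^2) * T) / (sigma * sqrt(T)) = 1.61278884
d2 = d1 - sigma * sqrt(T) = 1.55506536
exp(-rT) = 0.99875128; exp(-qT) = 1.00000000
P = K * exp(-rT) * N(-d2) - S_0 * exp(-qT) * N(-d1)
N(-d1) = 0.05339520; N(-d2) = 0.05996525
P = 23.6300 * 0.99875128 * 0.05996525 - 25.8600 * 1.00000000 * 0.05339520 = 0.0344

Answer: Price = 0.0344


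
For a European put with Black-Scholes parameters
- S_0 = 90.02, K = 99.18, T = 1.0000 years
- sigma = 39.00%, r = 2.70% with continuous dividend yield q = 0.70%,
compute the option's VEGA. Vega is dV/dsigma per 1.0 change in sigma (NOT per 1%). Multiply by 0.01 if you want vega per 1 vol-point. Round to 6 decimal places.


Answer: Vega = 35.662187

Derivation:
d1 = -0.0021910595; d2 = -0.3921910595
phi(d1) = 0.3989413228; exp(-qT) = 0.9930244429; exp(-rT) = 0.9733612415
Vega = S * exp(-qT) * phi(d1) * sqrt(T) = 90.0200 * 0.9930244429 * 0.3989413228 * 1.0000000000 = 35.662187


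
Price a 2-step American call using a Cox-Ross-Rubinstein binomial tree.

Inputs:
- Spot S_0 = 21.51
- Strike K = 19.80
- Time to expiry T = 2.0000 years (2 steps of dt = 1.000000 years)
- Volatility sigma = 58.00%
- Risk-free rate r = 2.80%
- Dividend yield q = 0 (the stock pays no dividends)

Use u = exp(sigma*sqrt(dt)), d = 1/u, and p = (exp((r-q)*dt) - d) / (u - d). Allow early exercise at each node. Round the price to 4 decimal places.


Answer: Price = V(0,0) = 7.5021

Derivation:
dt = T/N = 1.000000
u = exp(sigma*sqrt(dt)) = 1.786038; d = 1/u = 0.559898
p = (exp((r-q)*dt) - d) / (u - d) = 0.382091
Discount per step: exp(-r*dt) = 0.972388
Stock lattice S(k, i) with i counting down-moves:
  k=0: S(0,0) = 21.5100
  k=1: S(1,0) = 38.4177; S(1,1) = 12.0434
  k=2: S(2,0) = 68.6155; S(2,1) = 21.5100; S(2,2) = 6.7431
Terminal payoffs V(N, i) = max(S_T - K, 0):
  V(2,0) = 48.815465; V(2,1) = 1.710000; V(2,2) = 0.000000
Backward induction: V(k, i) = exp(-r*dt) * [p * V(k+1, i) + (1-p) * V(k+1, i+1)]; then take max(V_cont, immediate exercise) for American.
  V(1,0) = exp(-r*dt) * [p*48.815465 + (1-p)*1.710000] = 19.164397; exercise = 18.617687; V(1,0) = max -> 19.164397
  V(1,1) = exp(-r*dt) * [p*1.710000 + (1-p)*0.000000] = 0.635335; exercise = 0.000000; V(1,1) = max -> 0.635335
  V(0,0) = exp(-r*dt) * [p*19.164397 + (1-p)*0.635335] = 7.502099; exercise = 1.710000; V(0,0) = max -> 7.502099


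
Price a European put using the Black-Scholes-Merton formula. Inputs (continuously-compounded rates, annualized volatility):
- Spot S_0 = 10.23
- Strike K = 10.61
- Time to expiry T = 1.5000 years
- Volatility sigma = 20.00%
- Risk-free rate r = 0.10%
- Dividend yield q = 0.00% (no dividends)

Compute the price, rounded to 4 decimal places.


Answer: Price = 1.2073

Derivation:
d1 = (ln(S/K) + (r - q + 0.5*sigma^2) * T) / (sigma * sqrt(T)) = -0.02029963
d2 = d1 - sigma * sqrt(T) = -0.26524860
exp(-rT) = 0.99850112; exp(-qT) = 1.00000000
P = K * exp(-rT) * N(-d2) - S_0 * exp(-qT) * N(-d1)
N(-d1) = 0.50809782; N(-d2) = 0.60459102
P = 10.6100 * 0.99850112 * 0.60459102 - 10.2300 * 1.00000000 * 0.50809782 = 1.2073


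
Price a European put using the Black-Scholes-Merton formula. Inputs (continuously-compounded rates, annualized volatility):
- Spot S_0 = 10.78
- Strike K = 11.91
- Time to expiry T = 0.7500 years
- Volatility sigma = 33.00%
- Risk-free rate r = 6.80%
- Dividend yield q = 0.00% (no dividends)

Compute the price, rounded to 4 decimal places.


Answer: Price = 1.5424

Derivation:
d1 = (ln(S/K) + (r - q + 0.5*sigma^2) * T) / (sigma * sqrt(T)) = -0.02746199
d2 = d1 - sigma * sqrt(T) = -0.31325037
exp(-rT) = 0.95027867; exp(-qT) = 1.00000000
P = K * exp(-rT) * N(-d2) - S_0 * exp(-qT) * N(-d1)
N(-d1) = 0.51095437; N(-d2) = 0.62295478
P = 11.9100 * 0.95027867 * 0.62295478 - 10.7800 * 1.00000000 * 0.51095437 = 1.5424


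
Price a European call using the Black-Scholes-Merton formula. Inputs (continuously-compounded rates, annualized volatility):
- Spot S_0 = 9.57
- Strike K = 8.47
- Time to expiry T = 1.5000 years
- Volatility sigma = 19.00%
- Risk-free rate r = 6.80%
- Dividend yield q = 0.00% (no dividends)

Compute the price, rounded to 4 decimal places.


Answer: Price = 2.0985

Derivation:
d1 = (ln(S/K) + (r - q + 0.5*sigma^2) * T) / (sigma * sqrt(T)) = 1.07939858
d2 = d1 - sigma * sqrt(T) = 0.84669706
exp(-rT) = 0.90302955; exp(-qT) = 1.00000000
C = S_0 * exp(-qT) * N(d1) - K * exp(-rT) * N(d2)
N(d1) = 0.85979496; N(d2) = 0.80141800
C = 9.5700 * 1.00000000 * 0.85979496 - 8.4700 * 0.90302955 * 0.80141800 = 2.0985


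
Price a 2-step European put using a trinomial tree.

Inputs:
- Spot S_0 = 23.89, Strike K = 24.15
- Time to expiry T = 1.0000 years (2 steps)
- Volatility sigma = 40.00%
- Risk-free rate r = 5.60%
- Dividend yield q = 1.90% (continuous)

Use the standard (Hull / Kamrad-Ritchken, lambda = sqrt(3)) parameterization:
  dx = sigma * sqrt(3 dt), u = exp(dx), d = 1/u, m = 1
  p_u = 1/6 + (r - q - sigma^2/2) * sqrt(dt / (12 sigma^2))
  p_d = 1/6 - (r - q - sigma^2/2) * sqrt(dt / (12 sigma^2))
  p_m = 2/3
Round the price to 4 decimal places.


dt = T/N = 0.500000; dx = sigma*sqrt(3*dt) = 0.489898
u = exp(dx) = 1.632150; d = 1/u = 0.612689
p_u = 0.144723, p_m = 0.666667, p_d = 0.188610
Discount per step: exp(-r*dt) = 0.972388
Stock lattice S(k, j) with j the centered position index:
  k=0: S(0,+0) = 23.8900
  k=1: S(1,-1) = 14.6371; S(1,+0) = 23.8900; S(1,+1) = 38.9921
  k=2: S(2,-2) = 8.9680; S(2,-1) = 14.6371; S(2,+0) = 23.8900; S(2,+1) = 38.9921; S(2,+2) = 63.6409
Terminal payoffs V(N, j) = max(K - S_T, 0):
  V(2,-2) = 15.181988; V(2,-1) = 9.512862; V(2,+0) = 0.260000; V(2,+1) = 0.000000; V(2,+2) = 0.000000
Backward induction: V(k, j) = exp(-r*dt) * [p_u * V(k+1, j+1) + p_m * V(k+1, j) + p_d * V(k+1, j-1)]
  V(1,-1) = exp(-r*dt) * [p_u*0.260000 + p_m*9.512862 + p_d*15.181988] = 8.987796
  V(1,+0) = exp(-r*dt) * [p_u*0.000000 + p_m*0.260000 + p_d*9.512862] = 1.913227
  V(1,+1) = exp(-r*dt) * [p_u*0.000000 + p_m*0.000000 + p_d*0.260000] = 0.047685
  V(0,+0) = exp(-r*dt) * [p_u*0.047685 + p_m*1.913227 + p_d*8.987796] = 2.895358

Answer: Price = V(0,0) = 2.8954


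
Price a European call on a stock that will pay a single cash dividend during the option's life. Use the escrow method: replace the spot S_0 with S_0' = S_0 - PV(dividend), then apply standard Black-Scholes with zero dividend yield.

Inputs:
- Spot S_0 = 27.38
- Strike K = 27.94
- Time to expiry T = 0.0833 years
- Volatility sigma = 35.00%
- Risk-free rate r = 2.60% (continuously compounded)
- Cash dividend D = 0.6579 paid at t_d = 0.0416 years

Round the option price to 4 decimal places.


Answer: Price = 0.6167

Derivation:
PV(D) = D * exp(-r * t_d) = 0.6579 * 0.99891898 = 0.65718880
S_0' = S_0 - PV(D) = 27.3800 - 0.65718880 = 26.72281120
d1 = (ln(S_0'/K) + (r + sigma^2/2)*T) / (sigma*sqrt(T)) = -0.36898950
d2 = d1 - sigma*sqrt(T) = -0.47000559
exp(-rT) = 0.99783654
N(d1) = 0.35606777; N(d2) = 0.31917551
C = S_0' * N(d1) - K * exp(-rT) * N(d2) = 26.72281120 * 0.35606777 - 27.9400 * 0.99783654 * 0.31917551 = 0.6167


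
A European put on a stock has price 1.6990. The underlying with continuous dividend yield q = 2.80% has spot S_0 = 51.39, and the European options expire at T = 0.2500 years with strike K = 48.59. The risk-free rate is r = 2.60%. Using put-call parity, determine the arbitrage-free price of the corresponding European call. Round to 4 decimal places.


Put-call parity: C - P = S_0 * exp(-qT) - K * exp(-rT).
S_0 * exp(-qT) = 51.3900 * 0.99302444 = 51.03152612
K * exp(-rT) = 48.5900 * 0.99352108 = 48.27518924
C = P + S*exp(-qT) - K*exp(-rT)
C = 1.6990 + 51.03152612 - 48.27518924 = 4.4553

Answer: Call price = 4.4553


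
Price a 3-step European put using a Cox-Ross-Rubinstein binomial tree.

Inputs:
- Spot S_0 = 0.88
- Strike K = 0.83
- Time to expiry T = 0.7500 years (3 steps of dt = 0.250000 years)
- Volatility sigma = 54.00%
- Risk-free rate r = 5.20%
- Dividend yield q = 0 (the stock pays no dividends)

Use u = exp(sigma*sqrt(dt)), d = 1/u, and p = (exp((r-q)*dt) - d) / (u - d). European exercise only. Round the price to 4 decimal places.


Answer: Price = V(0,0) = 0.1291

Derivation:
dt = T/N = 0.250000
u = exp(sigma*sqrt(dt)) = 1.309964; d = 1/u = 0.763379
p = (exp((r-q)*dt) - d) / (u - d) = 0.456846
Discount per step: exp(-r*dt) = 0.987084
Stock lattice S(k, i) with i counting down-moves:
  k=0: S(0,0) = 0.8800
  k=1: S(1,0) = 1.1528; S(1,1) = 0.6718
  k=2: S(2,0) = 1.5101; S(2,1) = 0.8800; S(2,2) = 0.5128
  k=3: S(3,0) = 1.9782; S(3,1) = 1.1528; S(3,2) = 0.6718; S(3,3) = 0.3915
Terminal payoffs V(N, i) = max(K - S_T, 0):
  V(3,0) = 0.000000; V(3,1) = 0.000000; V(3,2) = 0.158226; V(3,3) = 0.438525
Backward induction: V(k, i) = exp(-r*dt) * [p * V(k+1, i) + (1-p) * V(k+1, i+1)].
  V(2,0) = exp(-r*dt) * [p*0.000000 + (1-p)*0.000000] = 0.000000
  V(2,1) = exp(-r*dt) * [p*0.000000 + (1-p)*0.158226] = 0.084831
  V(2,2) = exp(-r*dt) * [p*0.158226 + (1-p)*0.438525] = 0.306461
  V(1,0) = exp(-r*dt) * [p*0.000000 + (1-p)*0.084831] = 0.045481
  V(1,1) = exp(-r*dt) * [p*0.084831 + (1-p)*0.306461] = 0.202560
  V(0,0) = exp(-r*dt) * [p*0.045481 + (1-p)*0.202560] = 0.129110


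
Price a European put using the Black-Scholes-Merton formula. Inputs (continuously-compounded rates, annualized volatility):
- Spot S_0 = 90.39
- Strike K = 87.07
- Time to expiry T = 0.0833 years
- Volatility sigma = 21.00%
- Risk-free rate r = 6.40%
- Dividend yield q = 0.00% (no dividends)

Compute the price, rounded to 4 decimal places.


d1 = (ln(S/K) + (r - q + 0.5*sigma^2) * T) / (sigma * sqrt(T)) = 0.73567843
d2 = d1 - sigma * sqrt(T) = 0.67506877
exp(-rT) = 0.99468299; exp(-qT) = 1.00000000
P = K * exp(-rT) * N(-d2) - S_0 * exp(-qT) * N(-d1)
N(-d1) = 0.23096321; N(-d2) = 0.24981604
P = 87.0700 * 0.99468299 * 0.24981604 - 90.3900 * 1.00000000 * 0.23096321 = 0.7591

Answer: Price = 0.7591


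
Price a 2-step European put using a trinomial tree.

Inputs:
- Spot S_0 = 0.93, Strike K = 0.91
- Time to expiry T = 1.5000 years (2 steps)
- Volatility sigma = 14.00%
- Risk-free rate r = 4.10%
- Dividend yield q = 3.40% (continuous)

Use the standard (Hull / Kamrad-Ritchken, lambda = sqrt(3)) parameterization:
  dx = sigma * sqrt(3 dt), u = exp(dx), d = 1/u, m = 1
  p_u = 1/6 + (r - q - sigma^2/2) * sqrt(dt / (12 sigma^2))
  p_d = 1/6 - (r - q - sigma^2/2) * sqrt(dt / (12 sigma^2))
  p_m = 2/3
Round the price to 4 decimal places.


Answer: Price = V(0,0) = 0.0419

Derivation:
dt = T/N = 0.750000; dx = sigma*sqrt(3*dt) = 0.210000
u = exp(dx) = 1.233678; d = 1/u = 0.810584
p_u = 0.161667, p_m = 0.666667, p_d = 0.171667
Discount per step: exp(-r*dt) = 0.969718
Stock lattice S(k, j) with j the centered position index:
  k=0: S(0,+0) = 0.9300
  k=1: S(1,-1) = 0.7538; S(1,+0) = 0.9300; S(1,+1) = 1.1473
  k=2: S(2,-2) = 0.6111; S(2,-1) = 0.7538; S(2,+0) = 0.9300; S(2,+1) = 1.1473; S(2,+2) = 1.4154
Terminal payoffs V(N, j) = max(K - S_T, 0):
  V(2,-2) = 0.298946; V(2,-1) = 0.156157; V(2,+0) = 0.000000; V(2,+1) = 0.000000; V(2,+2) = 0.000000
Backward induction: V(k, j) = exp(-r*dt) * [p_u * V(k+1, j+1) + p_m * V(k+1, j) + p_d * V(k+1, j-1)]
  V(1,-1) = exp(-r*dt) * [p_u*0.000000 + p_m*0.156157 + p_d*0.298946] = 0.150717
  V(1,+0) = exp(-r*dt) * [p_u*0.000000 + p_m*0.000000 + p_d*0.156157] = 0.025995
  V(1,+1) = exp(-r*dt) * [p_u*0.000000 + p_m*0.000000 + p_d*0.000000] = 0.000000
  V(0,+0) = exp(-r*dt) * [p_u*0.000000 + p_m*0.025995 + p_d*0.150717] = 0.041895


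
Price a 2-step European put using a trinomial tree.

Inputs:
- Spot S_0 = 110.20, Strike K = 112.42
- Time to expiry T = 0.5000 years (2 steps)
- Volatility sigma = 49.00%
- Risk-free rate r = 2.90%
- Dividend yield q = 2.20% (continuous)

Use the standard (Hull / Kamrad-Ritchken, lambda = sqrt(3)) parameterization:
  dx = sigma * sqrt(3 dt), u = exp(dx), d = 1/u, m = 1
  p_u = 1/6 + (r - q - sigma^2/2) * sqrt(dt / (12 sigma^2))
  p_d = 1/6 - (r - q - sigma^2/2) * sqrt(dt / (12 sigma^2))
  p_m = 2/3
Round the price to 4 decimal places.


dt = T/N = 0.250000; dx = sigma*sqrt(3*dt) = 0.424352
u = exp(dx) = 1.528600; d = 1/u = 0.654193
p_u = 0.133366, p_m = 0.666667, p_d = 0.199967
Discount per step: exp(-r*dt) = 0.992776
Stock lattice S(k, j) with j the centered position index:
  k=0: S(0,+0) = 110.2000
  k=1: S(1,-1) = 72.0921; S(1,+0) = 110.2000; S(1,+1) = 168.4517
  k=2: S(2,-2) = 47.1622; S(2,-1) = 72.0921; S(2,+0) = 110.2000; S(2,+1) = 168.4517; S(2,+2) = 257.4954
Terminal payoffs V(N, j) = max(K - S_T, 0):
  V(2,-2) = 65.257834; V(2,-1) = 40.327901; V(2,+0) = 2.220000; V(2,+1) = 0.000000; V(2,+2) = 0.000000
Backward induction: V(k, j) = exp(-r*dt) * [p_u * V(k+1, j+1) + p_m * V(k+1, j) + p_d * V(k+1, j-1)]
  V(1,-1) = exp(-r*dt) * [p_u*2.220000 + p_m*40.327901 + p_d*65.257834] = 39.940161
  V(1,+0) = exp(-r*dt) * [p_u*0.000000 + p_m*2.220000 + p_d*40.327901] = 9.475320
  V(1,+1) = exp(-r*dt) * [p_u*0.000000 + p_m*0.000000 + p_d*2.220000] = 0.440721
  V(0,+0) = exp(-r*dt) * [p_u*0.440721 + p_m*9.475320 + p_d*39.940161] = 14.258637

Answer: Price = V(0,0) = 14.2586


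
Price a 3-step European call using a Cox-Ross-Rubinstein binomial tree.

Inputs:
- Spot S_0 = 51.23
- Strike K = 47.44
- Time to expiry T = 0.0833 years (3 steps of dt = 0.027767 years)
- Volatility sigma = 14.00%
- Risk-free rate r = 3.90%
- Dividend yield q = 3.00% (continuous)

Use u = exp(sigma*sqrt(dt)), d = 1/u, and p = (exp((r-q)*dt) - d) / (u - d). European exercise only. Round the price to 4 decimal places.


Answer: Price = V(0,0) = 3.8160

Derivation:
dt = T/N = 0.027767
u = exp(sigma*sqrt(dt)) = 1.023603; d = 1/u = 0.976941
p = (exp((r-q)*dt) - d) / (u - d) = 0.499524
Discount per step: exp(-r*dt) = 0.998918
Stock lattice S(k, i) with i counting down-moves:
  k=0: S(0,0) = 51.2300
  k=1: S(1,0) = 52.4392; S(1,1) = 50.0487
  k=2: S(2,0) = 53.6769; S(2,1) = 51.2300; S(2,2) = 48.8946
  k=3: S(3,0) = 54.9438; S(3,1) = 52.4392; S(3,2) = 50.0487; S(3,3) = 47.7672
Terminal payoffs V(N, i) = max(S_T - K, 0):
  V(3,0) = 7.503825; V(3,1) = 4.999177; V(3,2) = 2.608705; V(3,3) = 0.327204
Backward induction: V(k, i) = exp(-r*dt) * [p * V(k+1, i) + (1-p) * V(k+1, i+1)].
  V(2,0) = exp(-r*dt) * [p*7.503825 + (1-p)*4.999177] = 6.243545
  V(2,1) = exp(-r*dt) * [p*4.999177 + (1-p)*2.608705] = 3.798688
  V(2,2) = exp(-r*dt) * [p*2.608705 + (1-p)*0.327204] = 1.465282
  V(1,0) = exp(-r*dt) * [p*6.243545 + (1-p)*3.798688] = 5.014520
  V(1,1) = exp(-r*dt) * [p*3.798688 + (1-p)*1.465282] = 2.628028
  V(0,0) = exp(-r*dt) * [p*5.014520 + (1-p)*2.628028] = 3.816004
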